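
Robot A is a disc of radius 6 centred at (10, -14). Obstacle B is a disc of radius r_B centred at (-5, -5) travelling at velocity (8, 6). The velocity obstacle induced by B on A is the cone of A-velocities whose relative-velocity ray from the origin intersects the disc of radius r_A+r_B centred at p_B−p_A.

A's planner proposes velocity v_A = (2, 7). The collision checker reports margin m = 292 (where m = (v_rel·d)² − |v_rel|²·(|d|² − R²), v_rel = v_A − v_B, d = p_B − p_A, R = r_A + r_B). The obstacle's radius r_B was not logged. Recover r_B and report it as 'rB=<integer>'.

m = 292
d = (-15, 9);  v_rel = (-6, 1),  |v_rel|² = 37
v_rel×d = (-6)·(9) − (1)·(-15) = -39
since m = R²·37 − (-39)²:  R² = (1521 + 292) / 37 = 49
R = √49 = 7  ⇒  r_B = 7 − 6 = 1

rB=1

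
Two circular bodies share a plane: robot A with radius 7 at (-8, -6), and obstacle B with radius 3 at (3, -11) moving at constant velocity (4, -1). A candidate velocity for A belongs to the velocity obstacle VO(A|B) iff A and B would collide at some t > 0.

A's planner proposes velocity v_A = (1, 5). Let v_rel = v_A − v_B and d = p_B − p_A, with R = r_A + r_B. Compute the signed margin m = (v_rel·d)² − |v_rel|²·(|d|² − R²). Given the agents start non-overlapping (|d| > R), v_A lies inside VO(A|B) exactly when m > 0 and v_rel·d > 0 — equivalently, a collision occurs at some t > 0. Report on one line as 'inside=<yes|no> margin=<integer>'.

d = (11, -5),  |d|² = 146;  R = 7+3 = 10,  c = 146−10² = 46
v_rel = (-3, 6),  |v_rel|² = 45;  v_rel·d = (-3)·(11) + (6)·(-5) = -63
45·t² + 126·t + 46 = 0  ⇒  m = (-63)² − 45·46 = 1899
m = 1899 > 0,  v_rel·d = -63 < 0  ⇒  outside

inside=no margin=1899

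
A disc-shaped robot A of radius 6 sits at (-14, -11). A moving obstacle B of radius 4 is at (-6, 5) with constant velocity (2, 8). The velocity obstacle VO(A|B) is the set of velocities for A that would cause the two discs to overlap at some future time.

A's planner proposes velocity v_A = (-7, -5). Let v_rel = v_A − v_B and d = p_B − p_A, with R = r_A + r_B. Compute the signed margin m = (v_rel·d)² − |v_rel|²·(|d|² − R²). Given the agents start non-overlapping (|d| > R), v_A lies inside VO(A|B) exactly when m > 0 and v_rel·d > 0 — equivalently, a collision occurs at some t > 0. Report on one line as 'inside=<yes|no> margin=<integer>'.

d = (8, 16),  |d|² = 320;  R = 6+4 = 10,  c = 320−10² = 220
v_rel = (-9, -13),  |v_rel|² = 250;  v_rel·d = (-9)·(8) + (-13)·(16) = -280
250·t² + 560·t + 220 = 0  ⇒  m = (-280)² − 250·220 = 23400
m = 23400 > 0,  v_rel·d = -280 < 0  ⇒  outside

inside=no margin=23400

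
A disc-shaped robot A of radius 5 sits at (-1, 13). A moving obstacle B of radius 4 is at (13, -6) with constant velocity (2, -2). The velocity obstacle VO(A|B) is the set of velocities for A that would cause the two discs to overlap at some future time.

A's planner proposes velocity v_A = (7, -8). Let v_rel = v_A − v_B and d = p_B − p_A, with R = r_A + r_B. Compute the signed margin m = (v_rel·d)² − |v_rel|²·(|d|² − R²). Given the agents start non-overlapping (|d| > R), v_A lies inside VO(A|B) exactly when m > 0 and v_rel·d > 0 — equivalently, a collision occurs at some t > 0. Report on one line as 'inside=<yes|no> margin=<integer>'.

d = (14, -19),  |d|² = 557;  R = 5+4 = 9,  c = 557−9² = 476
v_rel = (5, -6),  |v_rel|² = 61;  v_rel·d = (5)·(14) + (-6)·(-19) = 184
61·t² − 368·t + 476 = 0  ⇒  m = 184² − 61·476 = 4820
m = 4820 > 0,  v_rel·d = 184 > 0  ⇒  inside

inside=yes margin=4820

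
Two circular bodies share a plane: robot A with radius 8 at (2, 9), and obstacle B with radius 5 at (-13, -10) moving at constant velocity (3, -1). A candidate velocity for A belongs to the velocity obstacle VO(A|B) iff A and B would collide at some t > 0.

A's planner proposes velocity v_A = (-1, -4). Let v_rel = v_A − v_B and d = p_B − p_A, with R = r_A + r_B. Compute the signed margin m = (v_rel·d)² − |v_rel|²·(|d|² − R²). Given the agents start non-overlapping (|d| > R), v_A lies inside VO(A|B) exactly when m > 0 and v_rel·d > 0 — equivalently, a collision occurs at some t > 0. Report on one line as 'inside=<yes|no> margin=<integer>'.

d = (-15, -19),  |d|² = 586;  R = 8+5 = 13,  c = 586−13² = 417
v_rel = (-4, -3),  |v_rel|² = 25;  v_rel·d = (-4)·(-15) + (-3)·(-19) = 117
25·t² − 234·t + 417 = 0  ⇒  m = 117² − 25·417 = 3264
m = 3264 > 0,  v_rel·d = 117 > 0  ⇒  inside

inside=yes margin=3264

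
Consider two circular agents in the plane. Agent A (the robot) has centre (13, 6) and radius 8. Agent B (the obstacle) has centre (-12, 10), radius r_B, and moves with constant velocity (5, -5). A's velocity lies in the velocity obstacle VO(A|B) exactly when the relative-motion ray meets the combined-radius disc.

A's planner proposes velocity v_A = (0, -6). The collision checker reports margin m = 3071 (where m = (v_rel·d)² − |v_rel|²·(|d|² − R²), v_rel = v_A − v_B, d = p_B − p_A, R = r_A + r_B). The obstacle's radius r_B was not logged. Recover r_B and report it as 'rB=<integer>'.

m = 3071
d = (-25, 4);  v_rel = (-5, -1),  |v_rel|² = 26
v_rel×d = (-5)·(4) − (-1)·(-25) = -45
since m = R²·26 − (-45)²:  R² = (2025 + 3071) / 26 = 196
R = √196 = 14  ⇒  r_B = 14 − 8 = 6

rB=6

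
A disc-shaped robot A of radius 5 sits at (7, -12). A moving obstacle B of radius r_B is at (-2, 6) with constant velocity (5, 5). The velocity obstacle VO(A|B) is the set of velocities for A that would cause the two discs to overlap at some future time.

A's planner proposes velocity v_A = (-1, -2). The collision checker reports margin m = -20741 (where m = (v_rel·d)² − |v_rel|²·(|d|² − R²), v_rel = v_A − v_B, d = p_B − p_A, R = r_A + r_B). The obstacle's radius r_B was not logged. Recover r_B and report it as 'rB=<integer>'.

m = -20741
d = (-9, 18);  v_rel = (-6, -7),  |v_rel|² = 85
v_rel×d = (-6)·(18) − (-7)·(-9) = -171
since m = R²·85 − (-171)²:  R² = (29241 + -20741) / 85 = 100
R = √100 = 10  ⇒  r_B = 10 − 5 = 5

rB=5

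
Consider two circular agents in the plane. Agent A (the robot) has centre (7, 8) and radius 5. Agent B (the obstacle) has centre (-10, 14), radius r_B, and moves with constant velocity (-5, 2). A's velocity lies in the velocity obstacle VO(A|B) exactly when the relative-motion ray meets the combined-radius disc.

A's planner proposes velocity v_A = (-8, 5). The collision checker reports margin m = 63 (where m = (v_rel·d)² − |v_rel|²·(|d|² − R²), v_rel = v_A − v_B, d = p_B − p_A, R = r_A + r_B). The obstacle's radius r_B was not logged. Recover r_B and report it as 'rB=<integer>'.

m = 63
d = (-17, 6);  v_rel = (-3, 3),  |v_rel|² = 18
v_rel×d = (-3)·(6) − (3)·(-17) = 33
since m = R²·18 − 33²:  R² = (1089 + 63) / 18 = 64
R = √64 = 8  ⇒  r_B = 8 − 5 = 3

rB=3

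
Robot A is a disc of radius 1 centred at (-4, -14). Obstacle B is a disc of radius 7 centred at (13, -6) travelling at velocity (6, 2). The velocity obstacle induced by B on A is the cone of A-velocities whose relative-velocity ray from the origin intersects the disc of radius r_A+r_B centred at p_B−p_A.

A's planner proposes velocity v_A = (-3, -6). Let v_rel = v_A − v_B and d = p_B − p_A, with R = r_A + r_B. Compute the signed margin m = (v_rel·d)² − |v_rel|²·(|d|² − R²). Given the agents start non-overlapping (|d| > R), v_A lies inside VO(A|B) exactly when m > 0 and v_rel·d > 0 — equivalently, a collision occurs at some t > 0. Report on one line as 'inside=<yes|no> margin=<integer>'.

d = (17, 8),  |d|² = 353;  R = 1+7 = 8,  c = 353−8² = 289
v_rel = (-9, -8),  |v_rel|² = 145;  v_rel·d = (-9)·(17) + (-8)·(8) = -217
145·t² + 434·t + 289 = 0  ⇒  m = (-217)² − 145·289 = 5184
m = 5184 > 0,  v_rel·d = -217 < 0  ⇒  outside

inside=no margin=5184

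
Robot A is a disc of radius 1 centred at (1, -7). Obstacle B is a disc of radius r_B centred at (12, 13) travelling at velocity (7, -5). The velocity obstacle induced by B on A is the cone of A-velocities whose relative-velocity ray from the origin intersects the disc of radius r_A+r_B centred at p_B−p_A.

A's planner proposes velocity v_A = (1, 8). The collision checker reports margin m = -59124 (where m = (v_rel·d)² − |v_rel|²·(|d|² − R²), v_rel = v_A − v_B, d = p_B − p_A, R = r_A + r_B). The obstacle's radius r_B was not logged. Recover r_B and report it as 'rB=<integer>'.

m = -59124
d = (11, 20);  v_rel = (-6, 13),  |v_rel|² = 205
v_rel×d = (-6)·(20) − (13)·(11) = -263
since m = R²·205 − (-263)²:  R² = (69169 + -59124) / 205 = 49
R = √49 = 7  ⇒  r_B = 7 − 1 = 6

rB=6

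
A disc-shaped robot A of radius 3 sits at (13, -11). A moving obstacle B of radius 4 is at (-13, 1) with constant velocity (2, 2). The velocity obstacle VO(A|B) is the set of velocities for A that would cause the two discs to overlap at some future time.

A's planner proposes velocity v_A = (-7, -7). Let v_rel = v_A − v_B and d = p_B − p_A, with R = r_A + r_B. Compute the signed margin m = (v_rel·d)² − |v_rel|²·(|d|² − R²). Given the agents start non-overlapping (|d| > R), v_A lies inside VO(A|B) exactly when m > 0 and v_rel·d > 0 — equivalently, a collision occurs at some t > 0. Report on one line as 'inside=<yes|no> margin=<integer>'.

d = (-26, 12),  |d|² = 820;  R = 3+4 = 7,  c = 820−7² = 771
v_rel = (-9, -9),  |v_rel|² = 162;  v_rel·d = (-9)·(-26) + (-9)·(12) = 126
162·t² − 252·t + 771 = 0  ⇒  m = 126² − 162·771 = -109026
m = -109026 < 0,  v_rel·d = 126 > 0  ⇒  outside

inside=no margin=-109026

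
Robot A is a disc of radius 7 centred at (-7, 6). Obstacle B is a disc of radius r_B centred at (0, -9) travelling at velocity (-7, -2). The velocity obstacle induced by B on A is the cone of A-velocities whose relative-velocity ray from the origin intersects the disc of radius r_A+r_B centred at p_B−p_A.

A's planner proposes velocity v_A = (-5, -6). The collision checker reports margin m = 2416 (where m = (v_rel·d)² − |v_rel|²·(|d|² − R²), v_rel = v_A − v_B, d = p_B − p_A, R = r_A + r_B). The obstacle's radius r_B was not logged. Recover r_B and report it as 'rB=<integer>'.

m = 2416
d = (7, -15);  v_rel = (2, -4),  |v_rel|² = 20
v_rel×d = (2)·(-15) − (-4)·(7) = -2
since m = R²·20 − (-2)²:  R² = (4 + 2416) / 20 = 121
R = √121 = 11  ⇒  r_B = 11 − 7 = 4

rB=4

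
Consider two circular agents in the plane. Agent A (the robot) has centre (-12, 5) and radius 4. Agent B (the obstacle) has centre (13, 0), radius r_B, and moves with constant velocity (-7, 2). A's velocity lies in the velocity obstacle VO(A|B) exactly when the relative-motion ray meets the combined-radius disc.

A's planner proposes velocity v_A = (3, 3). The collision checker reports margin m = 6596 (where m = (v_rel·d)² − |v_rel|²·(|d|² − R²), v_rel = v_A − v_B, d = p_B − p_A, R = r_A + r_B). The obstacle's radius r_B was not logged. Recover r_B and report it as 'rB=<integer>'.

m = 6596
d = (25, -5);  v_rel = (10, 1),  |v_rel|² = 101
v_rel×d = (10)·(-5) − (1)·(25) = -75
since m = R²·101 − (-75)²:  R² = (5625 + 6596) / 101 = 121
R = √121 = 11  ⇒  r_B = 11 − 4 = 7

rB=7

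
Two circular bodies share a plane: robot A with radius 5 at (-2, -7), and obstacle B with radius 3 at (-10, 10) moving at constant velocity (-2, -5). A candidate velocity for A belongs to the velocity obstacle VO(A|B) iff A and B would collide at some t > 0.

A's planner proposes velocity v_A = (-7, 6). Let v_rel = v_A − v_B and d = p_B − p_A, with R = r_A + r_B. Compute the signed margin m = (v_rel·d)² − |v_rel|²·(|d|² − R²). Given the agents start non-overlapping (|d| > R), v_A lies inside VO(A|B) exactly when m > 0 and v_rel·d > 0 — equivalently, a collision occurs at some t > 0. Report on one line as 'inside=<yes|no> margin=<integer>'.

d = (-8, 17),  |d|² = 353;  R = 5+3 = 8,  c = 353−8² = 289
v_rel = (-5, 11),  |v_rel|² = 146;  v_rel·d = (-5)·(-8) + (11)·(17) = 227
146·t² − 454·t + 289 = 0  ⇒  m = 227² − 146·289 = 9335
m = 9335 > 0,  v_rel·d = 227 > 0  ⇒  inside

inside=yes margin=9335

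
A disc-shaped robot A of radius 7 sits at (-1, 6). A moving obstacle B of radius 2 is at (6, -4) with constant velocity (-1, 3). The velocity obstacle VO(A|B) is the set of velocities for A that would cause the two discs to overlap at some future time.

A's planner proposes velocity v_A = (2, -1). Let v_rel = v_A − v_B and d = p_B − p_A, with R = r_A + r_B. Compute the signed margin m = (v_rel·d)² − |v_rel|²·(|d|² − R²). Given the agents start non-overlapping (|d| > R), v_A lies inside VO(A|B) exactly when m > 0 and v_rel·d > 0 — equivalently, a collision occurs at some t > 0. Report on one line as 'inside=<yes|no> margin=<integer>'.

d = (7, -10),  |d|² = 149;  R = 7+2 = 9,  c = 149−9² = 68
v_rel = (3, -4),  |v_rel|² = 25;  v_rel·d = (3)·(7) + (-4)·(-10) = 61
25·t² − 122·t + 68 = 0  ⇒  m = 61² − 25·68 = 2021
m = 2021 > 0,  v_rel·d = 61 > 0  ⇒  inside

inside=yes margin=2021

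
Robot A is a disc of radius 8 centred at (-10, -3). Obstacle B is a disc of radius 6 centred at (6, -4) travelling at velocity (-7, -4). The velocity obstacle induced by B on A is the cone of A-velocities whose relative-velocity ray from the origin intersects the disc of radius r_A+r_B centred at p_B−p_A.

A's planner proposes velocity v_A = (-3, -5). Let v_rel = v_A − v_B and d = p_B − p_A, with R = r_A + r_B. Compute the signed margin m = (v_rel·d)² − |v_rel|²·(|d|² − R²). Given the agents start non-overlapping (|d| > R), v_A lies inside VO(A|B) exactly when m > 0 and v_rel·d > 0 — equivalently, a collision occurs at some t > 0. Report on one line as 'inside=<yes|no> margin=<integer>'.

d = (16, -1),  |d|² = 257;  R = 8+6 = 14,  c = 257−14² = 61
v_rel = (4, -1),  |v_rel|² = 17;  v_rel·d = (4)·(16) + (-1)·(-1) = 65
17·t² − 130·t + 61 = 0  ⇒  m = 65² − 17·61 = 3188
m = 3188 > 0,  v_rel·d = 65 > 0  ⇒  inside

inside=yes margin=3188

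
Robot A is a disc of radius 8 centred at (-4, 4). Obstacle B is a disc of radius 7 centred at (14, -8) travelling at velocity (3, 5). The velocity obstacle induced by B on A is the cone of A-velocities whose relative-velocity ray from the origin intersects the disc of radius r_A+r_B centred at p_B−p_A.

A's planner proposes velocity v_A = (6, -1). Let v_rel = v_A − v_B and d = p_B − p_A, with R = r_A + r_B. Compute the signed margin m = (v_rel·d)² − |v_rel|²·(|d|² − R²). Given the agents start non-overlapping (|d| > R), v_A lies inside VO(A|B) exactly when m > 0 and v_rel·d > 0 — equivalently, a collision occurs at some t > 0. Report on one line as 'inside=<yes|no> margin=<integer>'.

d = (18, -12),  |d|² = 468;  R = 8+7 = 15,  c = 468−15² = 243
v_rel = (3, -6),  |v_rel|² = 45;  v_rel·d = (3)·(18) + (-6)·(-12) = 126
45·t² − 252·t + 243 = 0  ⇒  m = 126² − 45·243 = 4941
m = 4941 > 0,  v_rel·d = 126 > 0  ⇒  inside

inside=yes margin=4941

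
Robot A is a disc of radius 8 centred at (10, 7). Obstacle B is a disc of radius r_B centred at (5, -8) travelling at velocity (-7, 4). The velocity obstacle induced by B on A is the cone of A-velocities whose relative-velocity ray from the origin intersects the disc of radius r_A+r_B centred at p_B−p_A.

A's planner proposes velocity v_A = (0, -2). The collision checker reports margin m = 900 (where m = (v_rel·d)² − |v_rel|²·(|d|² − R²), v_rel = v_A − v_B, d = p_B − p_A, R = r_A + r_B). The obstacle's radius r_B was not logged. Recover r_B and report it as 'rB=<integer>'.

m = 900
d = (-5, -15);  v_rel = (7, -6),  |v_rel|² = 85
v_rel×d = (7)·(-15) − (-6)·(-5) = -135
since m = R²·85 − (-135)²:  R² = (18225 + 900) / 85 = 225
R = √225 = 15  ⇒  r_B = 15 − 8 = 7

rB=7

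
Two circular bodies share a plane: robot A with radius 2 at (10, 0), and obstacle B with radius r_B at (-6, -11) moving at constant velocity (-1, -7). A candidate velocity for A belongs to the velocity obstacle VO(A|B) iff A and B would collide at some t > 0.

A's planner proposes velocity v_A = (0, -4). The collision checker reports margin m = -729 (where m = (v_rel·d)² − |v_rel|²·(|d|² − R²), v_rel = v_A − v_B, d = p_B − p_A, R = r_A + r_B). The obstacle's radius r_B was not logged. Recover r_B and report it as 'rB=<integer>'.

m = -729
d = (-16, -11);  v_rel = (1, 3),  |v_rel|² = 10
v_rel×d = (1)·(-11) − (3)·(-16) = 37
since m = R²·10 − 37²:  R² = (1369 + -729) / 10 = 64
R = √64 = 8  ⇒  r_B = 8 − 2 = 6

rB=6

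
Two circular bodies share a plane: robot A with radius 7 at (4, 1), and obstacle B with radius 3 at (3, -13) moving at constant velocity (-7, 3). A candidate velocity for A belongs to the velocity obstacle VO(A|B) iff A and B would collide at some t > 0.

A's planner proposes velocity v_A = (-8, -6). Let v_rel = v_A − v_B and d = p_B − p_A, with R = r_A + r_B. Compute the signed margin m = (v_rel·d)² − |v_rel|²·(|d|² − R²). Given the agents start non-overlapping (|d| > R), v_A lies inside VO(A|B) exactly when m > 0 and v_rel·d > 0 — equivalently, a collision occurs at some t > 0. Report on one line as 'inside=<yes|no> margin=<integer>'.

d = (-1, -14),  |d|² = 197;  R = 7+3 = 10,  c = 197−10² = 97
v_rel = (-1, -9),  |v_rel|² = 82;  v_rel·d = (-1)·(-1) + (-9)·(-14) = 127
82·t² − 254·t + 97 = 0  ⇒  m = 127² − 82·97 = 8175
m = 8175 > 0,  v_rel·d = 127 > 0  ⇒  inside

inside=yes margin=8175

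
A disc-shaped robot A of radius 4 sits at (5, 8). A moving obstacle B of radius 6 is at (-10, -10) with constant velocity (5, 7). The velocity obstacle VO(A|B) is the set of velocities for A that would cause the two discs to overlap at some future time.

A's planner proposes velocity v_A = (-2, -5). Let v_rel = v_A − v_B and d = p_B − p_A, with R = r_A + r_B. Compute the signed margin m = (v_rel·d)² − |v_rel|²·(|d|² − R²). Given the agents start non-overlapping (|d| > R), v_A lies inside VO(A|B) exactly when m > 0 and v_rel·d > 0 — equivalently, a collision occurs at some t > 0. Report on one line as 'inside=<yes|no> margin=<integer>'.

d = (-15, -18),  |d|² = 549;  R = 4+6 = 10,  c = 549−10² = 449
v_rel = (-7, -12),  |v_rel|² = 193;  v_rel·d = (-7)·(-15) + (-12)·(-18) = 321
193·t² − 642·t + 449 = 0  ⇒  m = 321² − 193·449 = 16384
m = 16384 > 0,  v_rel·d = 321 > 0  ⇒  inside

inside=yes margin=16384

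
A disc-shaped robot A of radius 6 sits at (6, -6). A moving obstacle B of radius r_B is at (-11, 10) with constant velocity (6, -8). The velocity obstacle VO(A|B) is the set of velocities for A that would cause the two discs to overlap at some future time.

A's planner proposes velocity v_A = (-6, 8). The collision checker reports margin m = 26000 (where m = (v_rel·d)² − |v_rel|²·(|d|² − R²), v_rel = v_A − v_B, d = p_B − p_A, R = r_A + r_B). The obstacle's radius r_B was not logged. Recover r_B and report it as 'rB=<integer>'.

m = 26000
d = (-17, 16);  v_rel = (-12, 16),  |v_rel|² = 400
v_rel×d = (-12)·(16) − (16)·(-17) = 80
since m = R²·400 − 80²:  R² = (6400 + 26000) / 400 = 81
R = √81 = 9  ⇒  r_B = 9 − 6 = 3

rB=3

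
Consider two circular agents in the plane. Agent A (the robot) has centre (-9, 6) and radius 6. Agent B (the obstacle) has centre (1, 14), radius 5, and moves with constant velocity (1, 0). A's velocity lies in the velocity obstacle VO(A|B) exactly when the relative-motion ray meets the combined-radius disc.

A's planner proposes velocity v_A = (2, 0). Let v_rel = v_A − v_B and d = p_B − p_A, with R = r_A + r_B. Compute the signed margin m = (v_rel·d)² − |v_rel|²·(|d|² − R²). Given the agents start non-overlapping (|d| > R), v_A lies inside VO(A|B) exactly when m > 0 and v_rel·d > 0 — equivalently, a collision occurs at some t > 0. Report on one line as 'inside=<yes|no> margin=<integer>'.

d = (10, 8),  |d|² = 164;  R = 6+5 = 11,  c = 164−11² = 43
v_rel = (1, 0),  |v_rel|² = 1;  v_rel·d = (1)·(10) + (0)·(8) = 10
1·t² − 20·t + 43 = 0  ⇒  m = 10² − 1·43 = 57
m = 57 > 0,  v_rel·d = 10 > 0  ⇒  inside

inside=yes margin=57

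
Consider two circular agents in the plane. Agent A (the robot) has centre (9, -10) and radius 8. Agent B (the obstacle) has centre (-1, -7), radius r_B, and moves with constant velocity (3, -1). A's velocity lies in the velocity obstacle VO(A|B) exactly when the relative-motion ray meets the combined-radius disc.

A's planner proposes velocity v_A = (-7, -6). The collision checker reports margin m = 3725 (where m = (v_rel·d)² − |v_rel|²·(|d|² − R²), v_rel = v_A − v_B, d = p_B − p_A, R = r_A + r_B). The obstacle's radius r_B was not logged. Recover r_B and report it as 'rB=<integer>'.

m = 3725
d = (-10, 3);  v_rel = (-10, -5),  |v_rel|² = 125
v_rel×d = (-10)·(3) − (-5)·(-10) = -80
since m = R²·125 − (-80)²:  R² = (6400 + 3725) / 125 = 81
R = √81 = 9  ⇒  r_B = 9 − 8 = 1

rB=1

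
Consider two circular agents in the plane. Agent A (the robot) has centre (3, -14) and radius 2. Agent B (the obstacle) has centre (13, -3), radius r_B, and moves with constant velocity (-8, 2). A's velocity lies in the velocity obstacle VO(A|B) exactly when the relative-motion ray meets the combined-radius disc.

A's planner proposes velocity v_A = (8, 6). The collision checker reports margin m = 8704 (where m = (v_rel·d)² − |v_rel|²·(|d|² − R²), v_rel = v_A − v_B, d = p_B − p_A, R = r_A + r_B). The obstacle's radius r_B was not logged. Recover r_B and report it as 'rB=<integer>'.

m = 8704
d = (10, 11);  v_rel = (16, 4),  |v_rel|² = 272
v_rel×d = (16)·(11) − (4)·(10) = 136
since m = R²·272 − 136²:  R² = (18496 + 8704) / 272 = 100
R = √100 = 10  ⇒  r_B = 10 − 2 = 8

rB=8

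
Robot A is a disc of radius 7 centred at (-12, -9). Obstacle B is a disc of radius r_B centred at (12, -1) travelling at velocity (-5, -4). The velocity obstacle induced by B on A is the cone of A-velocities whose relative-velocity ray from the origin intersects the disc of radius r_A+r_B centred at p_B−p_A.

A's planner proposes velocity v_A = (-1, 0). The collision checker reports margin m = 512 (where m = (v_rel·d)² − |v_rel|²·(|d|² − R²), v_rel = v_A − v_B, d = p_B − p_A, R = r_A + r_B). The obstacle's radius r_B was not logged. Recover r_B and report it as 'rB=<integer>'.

m = 512
d = (24, 8);  v_rel = (4, 4),  |v_rel|² = 32
v_rel×d = (4)·(8) − (4)·(24) = -64
since m = R²·32 − (-64)²:  R² = (4096 + 512) / 32 = 144
R = √144 = 12  ⇒  r_B = 12 − 7 = 5

rB=5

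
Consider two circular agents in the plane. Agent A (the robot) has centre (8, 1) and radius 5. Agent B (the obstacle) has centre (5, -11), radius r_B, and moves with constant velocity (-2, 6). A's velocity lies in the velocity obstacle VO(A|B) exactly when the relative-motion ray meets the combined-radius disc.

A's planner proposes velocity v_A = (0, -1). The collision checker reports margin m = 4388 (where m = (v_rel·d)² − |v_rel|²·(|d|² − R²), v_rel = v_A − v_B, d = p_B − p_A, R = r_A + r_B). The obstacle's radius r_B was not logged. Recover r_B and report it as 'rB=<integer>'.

m = 4388
d = (-3, -12);  v_rel = (2, -7),  |v_rel|² = 53
v_rel×d = (2)·(-12) − (-7)·(-3) = -45
since m = R²·53 − (-45)²:  R² = (2025 + 4388) / 53 = 121
R = √121 = 11  ⇒  r_B = 11 − 5 = 6

rB=6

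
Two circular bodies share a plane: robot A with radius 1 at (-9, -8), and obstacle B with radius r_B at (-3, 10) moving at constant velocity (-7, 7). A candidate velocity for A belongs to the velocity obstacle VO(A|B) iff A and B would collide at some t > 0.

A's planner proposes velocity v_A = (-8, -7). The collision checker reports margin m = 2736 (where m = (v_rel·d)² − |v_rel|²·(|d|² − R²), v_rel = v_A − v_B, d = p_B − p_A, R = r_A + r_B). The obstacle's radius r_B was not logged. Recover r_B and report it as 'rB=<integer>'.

m = 2736
d = (6, 18);  v_rel = (-1, -14),  |v_rel|² = 197
v_rel×d = (-1)·(18) − (-14)·(6) = 66
since m = R²·197 − 66²:  R² = (4356 + 2736) / 197 = 36
R = √36 = 6  ⇒  r_B = 6 − 1 = 5

rB=5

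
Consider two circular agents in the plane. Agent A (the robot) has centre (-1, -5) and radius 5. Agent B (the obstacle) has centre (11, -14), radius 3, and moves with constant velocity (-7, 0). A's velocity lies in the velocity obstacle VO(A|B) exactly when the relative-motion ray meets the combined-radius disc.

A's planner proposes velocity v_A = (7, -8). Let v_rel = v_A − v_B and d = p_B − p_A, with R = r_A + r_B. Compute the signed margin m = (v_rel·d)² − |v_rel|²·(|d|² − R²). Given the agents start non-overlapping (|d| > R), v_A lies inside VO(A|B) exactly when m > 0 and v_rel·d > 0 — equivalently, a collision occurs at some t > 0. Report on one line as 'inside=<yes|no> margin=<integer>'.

d = (12, -9),  |d|² = 225;  R = 5+3 = 8,  c = 225−8² = 161
v_rel = (14, -8),  |v_rel|² = 260;  v_rel·d = (14)·(12) + (-8)·(-9) = 240
260·t² − 480·t + 161 = 0  ⇒  m = 240² − 260·161 = 15740
m = 15740 > 0,  v_rel·d = 240 > 0  ⇒  inside

inside=yes margin=15740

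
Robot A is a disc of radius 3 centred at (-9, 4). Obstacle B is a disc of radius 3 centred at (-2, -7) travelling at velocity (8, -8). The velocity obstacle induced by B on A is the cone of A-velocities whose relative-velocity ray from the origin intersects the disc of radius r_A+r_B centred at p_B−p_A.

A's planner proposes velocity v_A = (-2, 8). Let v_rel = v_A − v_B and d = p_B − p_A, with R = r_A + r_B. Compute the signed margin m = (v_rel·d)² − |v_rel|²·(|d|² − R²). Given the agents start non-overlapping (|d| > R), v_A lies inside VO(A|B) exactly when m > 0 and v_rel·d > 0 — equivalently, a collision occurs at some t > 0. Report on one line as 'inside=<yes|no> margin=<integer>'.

d = (7, -11),  |d|² = 170;  R = 3+3 = 6,  c = 170−6² = 134
v_rel = (-10, 16),  |v_rel|² = 356;  v_rel·d = (-10)·(7) + (16)·(-11) = -246
356·t² + 492·t + 134 = 0  ⇒  m = (-246)² − 356·134 = 12812
m = 12812 > 0,  v_rel·d = -246 < 0  ⇒  outside

inside=no margin=12812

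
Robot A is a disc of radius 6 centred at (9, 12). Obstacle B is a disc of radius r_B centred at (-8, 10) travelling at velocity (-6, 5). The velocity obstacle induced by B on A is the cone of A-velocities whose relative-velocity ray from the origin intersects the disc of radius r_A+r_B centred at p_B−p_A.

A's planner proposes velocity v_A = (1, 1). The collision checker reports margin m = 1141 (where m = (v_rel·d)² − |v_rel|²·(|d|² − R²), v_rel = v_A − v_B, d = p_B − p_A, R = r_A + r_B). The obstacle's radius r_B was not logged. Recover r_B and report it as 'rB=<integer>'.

m = 1141
d = (-17, -2);  v_rel = (7, -4),  |v_rel|² = 65
v_rel×d = (7)·(-2) − (-4)·(-17) = -82
since m = R²·65 − (-82)²:  R² = (6724 + 1141) / 65 = 121
R = √121 = 11  ⇒  r_B = 11 − 6 = 5

rB=5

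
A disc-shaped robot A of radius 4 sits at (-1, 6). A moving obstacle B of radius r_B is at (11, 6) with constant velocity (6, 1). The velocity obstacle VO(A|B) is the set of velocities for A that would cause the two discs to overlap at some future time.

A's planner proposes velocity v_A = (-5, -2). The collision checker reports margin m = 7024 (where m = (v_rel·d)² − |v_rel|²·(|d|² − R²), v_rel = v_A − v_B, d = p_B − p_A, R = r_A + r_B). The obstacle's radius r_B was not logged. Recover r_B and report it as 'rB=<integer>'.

m = 7024
d = (12, 0);  v_rel = (-11, -3),  |v_rel|² = 130
v_rel×d = (-11)·(0) − (-3)·(12) = 36
since m = R²·130 − 36²:  R² = (1296 + 7024) / 130 = 64
R = √64 = 8  ⇒  r_B = 8 − 4 = 4

rB=4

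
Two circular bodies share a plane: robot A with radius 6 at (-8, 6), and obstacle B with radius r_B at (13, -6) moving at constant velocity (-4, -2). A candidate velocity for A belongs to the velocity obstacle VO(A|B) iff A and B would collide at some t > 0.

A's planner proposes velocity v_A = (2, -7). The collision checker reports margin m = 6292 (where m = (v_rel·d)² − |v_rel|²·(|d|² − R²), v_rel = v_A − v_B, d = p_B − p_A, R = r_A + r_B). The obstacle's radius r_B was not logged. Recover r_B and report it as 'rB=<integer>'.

m = 6292
d = (21, -12);  v_rel = (6, -5),  |v_rel|² = 61
v_rel×d = (6)·(-12) − (-5)·(21) = 33
since m = R²·61 − 33²:  R² = (1089 + 6292) / 61 = 121
R = √121 = 11  ⇒  r_B = 11 − 6 = 5

rB=5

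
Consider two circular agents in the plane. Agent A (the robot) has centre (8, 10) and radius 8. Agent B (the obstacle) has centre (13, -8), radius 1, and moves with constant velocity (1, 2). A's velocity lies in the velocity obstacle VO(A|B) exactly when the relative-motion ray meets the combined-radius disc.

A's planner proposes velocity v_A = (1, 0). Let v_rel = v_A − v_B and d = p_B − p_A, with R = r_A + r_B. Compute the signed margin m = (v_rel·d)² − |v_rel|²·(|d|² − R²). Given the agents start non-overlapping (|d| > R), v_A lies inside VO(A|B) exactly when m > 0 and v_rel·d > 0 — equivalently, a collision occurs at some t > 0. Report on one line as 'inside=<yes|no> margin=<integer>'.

d = (5, -18),  |d|² = 349;  R = 8+1 = 9,  c = 349−9² = 268
v_rel = (0, -2),  |v_rel|² = 4;  v_rel·d = (0)·(5) + (-2)·(-18) = 36
4·t² − 72·t + 268 = 0  ⇒  m = 36² − 4·268 = 224
m = 224 > 0,  v_rel·d = 36 > 0  ⇒  inside

inside=yes margin=224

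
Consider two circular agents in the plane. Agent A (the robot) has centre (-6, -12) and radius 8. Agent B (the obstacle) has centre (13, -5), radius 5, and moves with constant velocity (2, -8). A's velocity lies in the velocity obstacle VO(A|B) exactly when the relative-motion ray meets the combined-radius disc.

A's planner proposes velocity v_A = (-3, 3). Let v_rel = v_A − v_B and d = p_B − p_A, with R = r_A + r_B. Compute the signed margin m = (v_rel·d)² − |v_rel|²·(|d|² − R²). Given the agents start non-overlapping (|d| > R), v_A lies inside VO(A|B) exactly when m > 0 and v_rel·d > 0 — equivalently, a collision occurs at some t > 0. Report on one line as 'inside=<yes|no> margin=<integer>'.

d = (19, 7),  |d|² = 410;  R = 8+5 = 13,  c = 410−13² = 241
v_rel = (-5, 11),  |v_rel|² = 146;  v_rel·d = (-5)·(19) + (11)·(7) = -18
146·t² + 36·t + 241 = 0  ⇒  m = (-18)² − 146·241 = -34862
m = -34862 < 0,  v_rel·d = -18 < 0  ⇒  outside

inside=no margin=-34862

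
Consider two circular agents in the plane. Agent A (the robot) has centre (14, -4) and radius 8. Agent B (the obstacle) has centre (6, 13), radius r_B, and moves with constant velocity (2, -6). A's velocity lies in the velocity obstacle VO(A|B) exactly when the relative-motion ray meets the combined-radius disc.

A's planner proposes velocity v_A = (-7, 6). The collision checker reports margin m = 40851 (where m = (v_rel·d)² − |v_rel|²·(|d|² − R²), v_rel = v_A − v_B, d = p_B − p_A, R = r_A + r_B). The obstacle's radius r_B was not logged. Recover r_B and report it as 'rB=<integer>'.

m = 40851
d = (-8, 17);  v_rel = (-9, 12),  |v_rel|² = 225
v_rel×d = (-9)·(17) − (12)·(-8) = -57
since m = R²·225 − (-57)²:  R² = (3249 + 40851) / 225 = 196
R = √196 = 14  ⇒  r_B = 14 − 8 = 6

rB=6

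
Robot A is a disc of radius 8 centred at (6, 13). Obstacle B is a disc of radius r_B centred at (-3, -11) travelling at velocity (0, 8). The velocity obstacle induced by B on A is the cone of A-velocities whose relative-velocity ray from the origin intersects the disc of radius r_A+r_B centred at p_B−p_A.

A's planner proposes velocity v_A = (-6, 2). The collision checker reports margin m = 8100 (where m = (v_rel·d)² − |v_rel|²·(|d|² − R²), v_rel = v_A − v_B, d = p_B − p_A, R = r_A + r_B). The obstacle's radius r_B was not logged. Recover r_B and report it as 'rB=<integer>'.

m = 8100
d = (-9, -24);  v_rel = (-6, -6),  |v_rel|² = 72
v_rel×d = (-6)·(-24) − (-6)·(-9) = 90
since m = R²·72 − 90²:  R² = (8100 + 8100) / 72 = 225
R = √225 = 15  ⇒  r_B = 15 − 8 = 7

rB=7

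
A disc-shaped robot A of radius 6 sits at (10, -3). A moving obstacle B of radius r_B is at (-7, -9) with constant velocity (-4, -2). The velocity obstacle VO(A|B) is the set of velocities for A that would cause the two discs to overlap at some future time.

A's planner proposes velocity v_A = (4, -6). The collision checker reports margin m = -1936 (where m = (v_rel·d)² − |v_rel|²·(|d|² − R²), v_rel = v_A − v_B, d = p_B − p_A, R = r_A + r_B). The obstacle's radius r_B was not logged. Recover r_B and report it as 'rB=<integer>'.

m = -1936
d = (-17, -6);  v_rel = (8, -4),  |v_rel|² = 80
v_rel×d = (8)·(-6) − (-4)·(-17) = -116
since m = R²·80 − (-116)²:  R² = (13456 + -1936) / 80 = 144
R = √144 = 12  ⇒  r_B = 12 − 6 = 6

rB=6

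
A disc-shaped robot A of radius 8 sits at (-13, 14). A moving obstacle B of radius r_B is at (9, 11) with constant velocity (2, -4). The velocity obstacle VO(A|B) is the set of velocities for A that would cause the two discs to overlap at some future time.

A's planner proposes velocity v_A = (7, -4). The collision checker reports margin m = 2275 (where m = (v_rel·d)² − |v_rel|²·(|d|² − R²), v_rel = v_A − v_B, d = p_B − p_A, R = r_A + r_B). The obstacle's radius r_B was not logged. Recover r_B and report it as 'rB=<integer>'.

m = 2275
d = (22, -3);  v_rel = (5, 0),  |v_rel|² = 25
v_rel×d = (5)·(-3) − (0)·(22) = -15
since m = R²·25 − (-15)²:  R² = (225 + 2275) / 25 = 100
R = √100 = 10  ⇒  r_B = 10 − 8 = 2

rB=2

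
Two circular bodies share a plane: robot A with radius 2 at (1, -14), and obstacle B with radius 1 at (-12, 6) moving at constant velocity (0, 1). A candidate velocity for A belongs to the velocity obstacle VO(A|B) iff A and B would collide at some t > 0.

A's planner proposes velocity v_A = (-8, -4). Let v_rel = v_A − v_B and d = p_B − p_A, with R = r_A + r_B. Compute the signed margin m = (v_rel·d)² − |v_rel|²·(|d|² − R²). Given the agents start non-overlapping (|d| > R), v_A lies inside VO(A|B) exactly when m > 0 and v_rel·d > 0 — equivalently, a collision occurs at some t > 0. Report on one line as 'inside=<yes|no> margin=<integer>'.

d = (-13, 20),  |d|² = 569;  R = 2+1 = 3,  c = 569−3² = 560
v_rel = (-8, -5),  |v_rel|² = 89;  v_rel·d = (-8)·(-13) + (-5)·(20) = 4
89·t² − 8·t + 560 = 0  ⇒  m = 4² − 89·560 = -49824
m = -49824 < 0,  v_rel·d = 4 > 0  ⇒  outside

inside=no margin=-49824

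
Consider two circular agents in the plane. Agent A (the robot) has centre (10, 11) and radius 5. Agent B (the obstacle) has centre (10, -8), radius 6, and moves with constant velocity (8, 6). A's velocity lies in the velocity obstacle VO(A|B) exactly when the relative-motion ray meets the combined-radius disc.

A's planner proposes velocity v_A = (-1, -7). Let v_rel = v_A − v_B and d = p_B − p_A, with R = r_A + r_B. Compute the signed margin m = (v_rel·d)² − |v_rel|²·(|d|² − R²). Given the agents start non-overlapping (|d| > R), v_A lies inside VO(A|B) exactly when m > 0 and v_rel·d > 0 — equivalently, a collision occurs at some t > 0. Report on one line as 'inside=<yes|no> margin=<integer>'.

d = (0, -19),  |d|² = 361;  R = 5+6 = 11,  c = 361−11² = 240
v_rel = (-9, -13),  |v_rel|² = 250;  v_rel·d = (-9)·(0) + (-13)·(-19) = 247
250·t² − 494·t + 240 = 0  ⇒  m = 247² − 250·240 = 1009
m = 1009 > 0,  v_rel·d = 247 > 0  ⇒  inside

inside=yes margin=1009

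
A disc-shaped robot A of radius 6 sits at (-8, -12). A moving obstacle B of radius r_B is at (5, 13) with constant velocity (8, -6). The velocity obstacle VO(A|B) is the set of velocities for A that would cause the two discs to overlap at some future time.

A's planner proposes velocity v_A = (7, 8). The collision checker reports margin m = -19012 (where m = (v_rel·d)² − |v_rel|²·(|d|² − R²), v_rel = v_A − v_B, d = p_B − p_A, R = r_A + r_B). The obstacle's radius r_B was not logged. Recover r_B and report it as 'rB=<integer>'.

m = -19012
d = (13, 25);  v_rel = (-1, 14),  |v_rel|² = 197
v_rel×d = (-1)·(25) − (14)·(13) = -207
since m = R²·197 − (-207)²:  R² = (42849 + -19012) / 197 = 121
R = √121 = 11  ⇒  r_B = 11 − 6 = 5

rB=5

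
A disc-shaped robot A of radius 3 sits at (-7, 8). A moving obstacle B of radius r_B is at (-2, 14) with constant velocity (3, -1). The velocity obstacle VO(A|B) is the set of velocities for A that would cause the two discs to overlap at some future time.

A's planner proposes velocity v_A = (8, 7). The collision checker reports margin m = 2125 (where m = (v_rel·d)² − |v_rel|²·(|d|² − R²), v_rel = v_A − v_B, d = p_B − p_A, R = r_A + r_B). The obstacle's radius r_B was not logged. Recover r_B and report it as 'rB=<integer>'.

m = 2125
d = (5, 6);  v_rel = (5, 8),  |v_rel|² = 89
v_rel×d = (5)·(6) − (8)·(5) = -10
since m = R²·89 − (-10)²:  R² = (100 + 2125) / 89 = 25
R = √25 = 5  ⇒  r_B = 5 − 3 = 2

rB=2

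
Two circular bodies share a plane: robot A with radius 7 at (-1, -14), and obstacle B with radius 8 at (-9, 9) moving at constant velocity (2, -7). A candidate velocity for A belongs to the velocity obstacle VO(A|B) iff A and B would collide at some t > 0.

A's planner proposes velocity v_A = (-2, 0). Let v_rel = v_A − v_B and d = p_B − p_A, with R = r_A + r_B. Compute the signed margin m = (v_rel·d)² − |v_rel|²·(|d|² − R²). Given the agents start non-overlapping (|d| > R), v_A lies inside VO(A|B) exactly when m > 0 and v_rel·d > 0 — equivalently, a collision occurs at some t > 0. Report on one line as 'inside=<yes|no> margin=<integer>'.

d = (-8, 23),  |d|² = 593;  R = 7+8 = 15,  c = 593−15² = 368
v_rel = (-4, 7),  |v_rel|² = 65;  v_rel·d = (-4)·(-8) + (7)·(23) = 193
65·t² − 386·t + 368 = 0  ⇒  m = 193² − 65·368 = 13329
m = 13329 > 0,  v_rel·d = 193 > 0  ⇒  inside

inside=yes margin=13329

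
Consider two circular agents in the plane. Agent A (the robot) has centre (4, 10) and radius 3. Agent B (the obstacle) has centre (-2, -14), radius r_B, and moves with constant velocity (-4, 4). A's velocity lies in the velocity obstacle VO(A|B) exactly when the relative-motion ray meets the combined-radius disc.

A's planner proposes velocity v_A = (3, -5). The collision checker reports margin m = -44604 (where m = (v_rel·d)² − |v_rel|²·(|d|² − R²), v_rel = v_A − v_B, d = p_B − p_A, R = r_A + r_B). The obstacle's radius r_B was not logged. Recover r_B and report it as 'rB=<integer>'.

m = -44604
d = (-6, -24);  v_rel = (7, -9),  |v_rel|² = 130
v_rel×d = (7)·(-24) − (-9)·(-6) = -222
since m = R²·130 − (-222)²:  R² = (49284 + -44604) / 130 = 36
R = √36 = 6  ⇒  r_B = 6 − 3 = 3

rB=3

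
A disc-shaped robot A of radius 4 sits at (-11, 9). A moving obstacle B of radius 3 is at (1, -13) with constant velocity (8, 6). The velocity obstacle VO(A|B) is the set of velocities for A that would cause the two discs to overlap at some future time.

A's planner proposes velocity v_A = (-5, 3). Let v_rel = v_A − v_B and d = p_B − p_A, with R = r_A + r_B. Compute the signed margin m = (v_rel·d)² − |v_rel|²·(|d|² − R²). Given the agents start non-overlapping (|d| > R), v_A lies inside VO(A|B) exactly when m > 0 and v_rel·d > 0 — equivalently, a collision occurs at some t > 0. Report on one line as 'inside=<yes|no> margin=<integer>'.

d = (12, -22),  |d|² = 628;  R = 4+3 = 7,  c = 628−7² = 579
v_rel = (-13, -3),  |v_rel|² = 178;  v_rel·d = (-13)·(12) + (-3)·(-22) = -90
178·t² + 180·t + 579 = 0  ⇒  m = (-90)² − 178·579 = -94962
m = -94962 < 0,  v_rel·d = -90 < 0  ⇒  outside

inside=no margin=-94962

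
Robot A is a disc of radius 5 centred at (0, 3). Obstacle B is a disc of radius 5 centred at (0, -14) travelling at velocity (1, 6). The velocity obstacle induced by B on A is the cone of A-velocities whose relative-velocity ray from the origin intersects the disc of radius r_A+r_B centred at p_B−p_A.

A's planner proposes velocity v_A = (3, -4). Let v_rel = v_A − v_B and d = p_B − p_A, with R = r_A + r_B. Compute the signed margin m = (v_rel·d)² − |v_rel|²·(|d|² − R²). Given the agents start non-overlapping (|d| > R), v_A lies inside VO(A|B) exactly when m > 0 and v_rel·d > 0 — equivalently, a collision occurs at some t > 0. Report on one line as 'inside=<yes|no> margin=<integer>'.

d = (0, -17),  |d|² = 289;  R = 5+5 = 10,  c = 289−10² = 189
v_rel = (2, -10),  |v_rel|² = 104;  v_rel·d = (2)·(0) + (-10)·(-17) = 170
104·t² − 340·t + 189 = 0  ⇒  m = 170² − 104·189 = 9244
m = 9244 > 0,  v_rel·d = 170 > 0  ⇒  inside

inside=yes margin=9244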